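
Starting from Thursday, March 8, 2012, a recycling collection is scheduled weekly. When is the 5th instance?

April 5, 2012

The 5th occurrence is 4 intervals after the first: 4 × 7 = 28 days after March 8, 2012.
March has 31 days — 23 days to the end of March leaves 5.
5 days into April → April 5, 2012.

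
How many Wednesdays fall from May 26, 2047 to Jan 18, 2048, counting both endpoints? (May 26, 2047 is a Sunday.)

34

May 26, 2047 is a Sunday; the first Wednesday on or after it is May 29, 2047 (3 days later).
From May 29, 2047 to Jan 18, 2048: 2 + 30 + 31 + 31 + 30 + 31 + 30 + 31 + 18 = 234 days (rest of May, Jun, Jul, Aug, Sep, Oct, Nov, Dec, Jan).
234 ÷ 7 = 33 full weeks with remainder 3, so 33 more Wednesdays after the first → 34.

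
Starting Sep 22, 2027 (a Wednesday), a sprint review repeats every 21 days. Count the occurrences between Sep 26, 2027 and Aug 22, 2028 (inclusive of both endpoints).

Occurrences land 21·i days after Sep 22, 2027 for i = 0, 1, 2, …
Sep 26, 2027 is 4 days after the start; 4 ÷ 21 = 0 remainder 4; since the remainder is 4, round up to i = 1. First occurrence in the window: #2 on Oct 13, 2027 (1×21 = 21 days in).
Aug 22, 2028 is 335 days after the start; 335 ÷ 21 = 15 remainder 20. Last occurrence in the window: #16 on Aug 2, 2028.
Occurrences #2 through #16: 15 in total.

15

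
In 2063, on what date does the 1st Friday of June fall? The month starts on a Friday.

June 2063 begins on a Friday, so the first Friday is June 1.

2063-06-01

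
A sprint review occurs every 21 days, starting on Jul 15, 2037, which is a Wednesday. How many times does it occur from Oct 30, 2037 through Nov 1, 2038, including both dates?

17

Occurrences land 21·i days after Jul 15, 2037 for i = 0, 1, 2, …
Oct 30, 2037 is 107 days after the start; 107 ÷ 21 = 5 remainder 2; since the remainder is 2, round up to i = 6. First occurrence in the window: #7 on Nov 18, 2037 (6×21 = 126 days in).
Nov 1, 2038 is 474 days after the start; 474 ÷ 21 = 22 remainder 12. Last occurrence in the window: #23 on Oct 20, 2038.
Occurrences #7 through #23: 17 in total.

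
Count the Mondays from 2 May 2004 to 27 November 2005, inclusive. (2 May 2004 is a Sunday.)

2 May 2004 is a Sunday; the first Monday on or after it is 3 May 2004 (1 day later).
From 3 May 2004 to 27 November 2005: 242 + 331 = 573 days (rest of 2004, to 27 November 2005 in 2005).
573 ÷ 7 = 81 full weeks with remainder 6, so 81 more Mondays after the first → 82.

82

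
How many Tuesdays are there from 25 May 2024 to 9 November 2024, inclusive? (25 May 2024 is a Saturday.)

25 May 2024 is a Saturday; the first Tuesday on or after it is 28 May 2024 (3 days later).
From 28 May 2024 to 9 November 2024: 3 + 30 + 31 + 31 + 30 + 31 + 9 = 165 days (rest of May, June, July, August, September, October, November).
165 ÷ 7 = 23 full weeks with remainder 4, so 23 more Tuesdays after the first → 24.

24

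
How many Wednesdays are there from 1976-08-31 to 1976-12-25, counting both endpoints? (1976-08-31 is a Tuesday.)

17

1976-08-31 is a Tuesday; the first Wednesday on or after it is 1976-09-01 (1 day later).
From 1976-09-01 to 1976-12-25: 29 + 31 + 30 + 25 = 115 days (rest of September, October, November, December).
115 ÷ 7 = 16 full weeks with remainder 3, so 16 more Wednesdays after the first → 17.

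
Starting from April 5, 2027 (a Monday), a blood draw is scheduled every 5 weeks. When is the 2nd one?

May 10, 2027

The 2nd occurrence is 1 interval after the first: 1 × 35 = 35 days after April 5, 2027.
April has 30 days — 25 days to the end of April leaves 10.
10 days into May → May 10, 2027.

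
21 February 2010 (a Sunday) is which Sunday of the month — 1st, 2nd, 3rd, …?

3rd

Day 21 falls in week ⌈21/7⌉ of the month.
Days 1–7 hold the 1st Sunday, 8–14 the 2nd, 15–21 the 3rd, 22–28 the 4th, 29–31 the 5th.
21 is in the range for the 3rd.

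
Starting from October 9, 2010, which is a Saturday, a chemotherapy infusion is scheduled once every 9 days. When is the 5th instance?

The 5th occurrence is 4 intervals after the first: 4 × 9 = 36 days after October 9, 2010.
October has 31 days — 22 days to the end of October leaves 14.
14 days into November → November 14, 2010.

November 14, 2010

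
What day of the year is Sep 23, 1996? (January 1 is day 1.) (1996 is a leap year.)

Days in months before Sep: 31 + 29 + 31 + 30 + 31 + 30 + 31 + 31 = 244.
Plus 23 days into Sep → day 267.

267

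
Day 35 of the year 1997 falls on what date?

January has 31 days (35 − 31 = 4 remain).
4 into February → February 4.

4 February 1997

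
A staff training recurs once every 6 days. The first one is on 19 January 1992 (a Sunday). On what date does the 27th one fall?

The 27th occurrence is 26 intervals after the first: 26 × 6 = 156 days after 19 January 1992.
January has 31 days — 12 days to the end of January leaves 144.
February has 29 days (115 left).
March has 31 days (84 left).
April has 30 days (54 left).
May has 31 days (23 left).
23 days into June → 23 June 1992.

23 June 1992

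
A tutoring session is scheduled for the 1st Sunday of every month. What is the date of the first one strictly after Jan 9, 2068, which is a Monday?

Jan 2068 starts on a Sunday, so its 1st Sunday is Jan 1, 2068.
That is not after Jan 9, 2068, so look at Feb 2068.
Feb 2068 starts on a Wednesday, so its 1st Sunday is Feb 5, 2068 (4 days in).

Feb 5, 2068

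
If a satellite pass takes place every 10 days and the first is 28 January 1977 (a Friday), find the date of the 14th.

The 14th occurrence is 13 intervals after the first: 13 × 10 = 130 days after 28 January 1977.
January has 31 days — 3 days to the end of January leaves 127.
February has 28 days (99 left).
March has 31 days (68 left).
April has 30 days (38 left).
May has 31 days (7 left).
7 days into June → 7 June 1977.

7 June 1977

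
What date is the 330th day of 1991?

January has 31 days (330 − 31 = 299 remain).
February has 28 days (299 − 28 = 271 remain).
March has 31 days (271 − 31 = 240 remain).
April has 30 days (240 − 30 = 210 remain).
May has 31 days (210 − 31 = 179 remain).
June has 30 days (179 − 30 = 149 remain).
July has 31 days (149 − 31 = 118 remain).
August has 31 days (118 − 31 = 87 remain).
September has 30 days (87 − 30 = 57 remain).
October has 31 days (57 − 31 = 26 remain).
26 into November → November 26.

1991-11-26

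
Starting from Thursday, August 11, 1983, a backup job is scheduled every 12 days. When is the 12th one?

The 12th occurrence is 11 intervals after the first: 11 × 12 = 132 days after August 11, 1983.
August has 31 days — 20 days to the end of August leaves 112.
September has 30 days (82 left).
October has 31 days (51 left).
November has 30 days (21 left).
21 days into December → December 21, 1983.

December 21, 1983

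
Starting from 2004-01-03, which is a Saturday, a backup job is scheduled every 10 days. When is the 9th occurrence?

2004-03-23

The 9th occurrence is 8 intervals after the first: 8 × 10 = 80 days after 2004-01-03.
January has 31 days — 28 days to the end of January leaves 52.
February has 29 days (23 left).
23 days into March → 2004-03-23.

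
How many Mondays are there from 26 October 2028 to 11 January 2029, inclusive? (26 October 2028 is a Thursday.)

11

26 October 2028 is a Thursday; the first Monday on or after it is 30 October 2028 (4 days later).
From 30 October 2028 to 11 January 2029: 1 + 30 + 31 + 11 = 73 days (rest of October, November, December, January).
73 ÷ 7 = 10 full weeks with remainder 3, so 10 more Mondays after the first → 11.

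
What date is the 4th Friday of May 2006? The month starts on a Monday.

2006-05-26

May 2006 begins on a Monday, so the first Friday is May 5 (4 days later).
The 4th Friday is 3 weeks later: 5 + 21 = 26.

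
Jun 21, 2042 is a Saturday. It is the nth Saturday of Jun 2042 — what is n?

3rd

Day 21 falls in week ⌈21/7⌉ of the month.
Days 1–7 hold the 1st Saturday, 8–14 the 2nd, 15–21 the 3rd, 22–28 the 4th, 29–31 the 5th.
21 is in the range for the 3rd.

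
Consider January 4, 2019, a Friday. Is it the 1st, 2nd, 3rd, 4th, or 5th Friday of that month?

1st

Day 4 falls in week ⌈4/7⌉ of the month.
Days 1–7 hold the 1st Friday, 8–14 the 2nd, 15–21 the 3rd, 22–28 the 4th, 29–31 the 5th.
4 is in the range for the 1st.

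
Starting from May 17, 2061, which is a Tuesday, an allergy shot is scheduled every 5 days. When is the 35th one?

November 3, 2061

The 35th occurrence is 34 intervals after the first: 34 × 5 = 170 days after May 17, 2061.
May has 31 days — 14 days to the end of May leaves 156.
June has 30 days (126 left).
July has 31 days (95 left).
August has 31 days (64 left).
September has 30 days (34 left).
October has 31 days (3 left).
3 days into November → November 3, 2061.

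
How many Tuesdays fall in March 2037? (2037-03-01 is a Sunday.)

2037-03-01 is a Sunday; the first Tuesday on or after it is 2037-03-03 (2 days later).
From 2037-03-03 to 2037-03-31 is 31 − 3 = 28 days.
28 ÷ 7 = 4 full weeks with remainder 0, so 4 more Tuesdays after the first → 5.

5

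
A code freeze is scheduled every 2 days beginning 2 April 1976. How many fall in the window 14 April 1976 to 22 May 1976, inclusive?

Occurrences land 2·i days after 2 April 1976 for i = 0, 1, 2, …
14 April 1976 is 12 days after the start; 12 ÷ 2 = 6 remainder 0. First occurrence in the window: #7 on 14 April 1976 (6×2 = 12 days in).
22 May 1976 is 50 days after the start; 50 ÷ 2 = 25 remainder 0. Last occurrence in the window: #26 on 22 May 1976.
Occurrences #7 through #26: 20 in total.

20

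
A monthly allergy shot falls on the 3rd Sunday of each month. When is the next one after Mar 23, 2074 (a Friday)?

Mar 2074 starts on a Thursday; its first Sunday is the 4th, so the 3rd Sunday is the 18th — Mar 18, 2074.
That is not after Mar 23, 2074, so look at Apr 2074.
Apr 2074 starts on a Sunday; its first Sunday is the 1st, so the 3rd Sunday is the 15th — Apr 15, 2074.

Apr 15, 2074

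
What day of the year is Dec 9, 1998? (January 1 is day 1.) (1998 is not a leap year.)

Days in months before Dec: 31 + 28 + 31 + 30 + 31 + 30 + 31 + 31 + 30 + 31 + 30 = 334.
Plus 9 days into Dec → day 343.

343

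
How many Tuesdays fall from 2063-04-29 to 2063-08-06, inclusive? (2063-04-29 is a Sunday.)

2063-04-29 is a Sunday; the first Tuesday on or after it is 2063-05-01 (2 days later).
From 2063-05-01 to 2063-08-06: 30 + 30 + 31 + 6 = 97 days (rest of May, June, July, August).
97 ÷ 7 = 13 full weeks with remainder 6, so 13 more Tuesdays after the first → 14.

14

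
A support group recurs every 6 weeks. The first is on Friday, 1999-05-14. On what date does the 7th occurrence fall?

2000-01-21

The 7th occurrence is 6 intervals after the first: 6 × 42 = 252 days after 1999-05-14.
May has 31 days — 17 days to the end of May leaves 235.
June has 30 days (205 left).
July has 31 days (174 left).
August has 31 days (143 left).
September has 30 days (113 left).
October has 31 days (82 left).
November has 30 days (52 left).
December has 31 days (21 left).
21 days into January → 2000-01-21.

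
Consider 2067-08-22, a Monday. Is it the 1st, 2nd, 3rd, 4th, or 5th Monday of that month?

4th

Day 22 falls in week ⌈22/7⌉ of the month.
Days 1–7 hold the 1st Monday, 8–14 the 2nd, 15–21 the 3rd, 22–28 the 4th, 29–31 the 5th.
22 is in the range for the 4th.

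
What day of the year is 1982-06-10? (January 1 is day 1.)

161

Days in months before June: 31 + 28 + 31 + 30 + 31 = 151.
Plus 10 days into June → day 161.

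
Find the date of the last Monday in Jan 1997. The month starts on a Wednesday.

Jan 1997 begins on a Wednesday, so the first Monday is Jan 6 (5 days later).
Jan 1997 has 31 days. Adding weeks: 6, 13, 20, 27 — the last one ≤ 31 is the 27th.

Jan 27, 1997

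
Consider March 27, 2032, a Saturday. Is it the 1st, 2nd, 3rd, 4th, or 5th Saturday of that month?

4th

Day 27 falls in week ⌈27/7⌉ of the month.
Days 1–7 hold the 1st Saturday, 8–14 the 2nd, 15–21 the 3rd, 22–28 the 4th, 29–31 the 5th.
27 is in the range for the 4th.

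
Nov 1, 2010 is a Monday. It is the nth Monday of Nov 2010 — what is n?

1st

Day 1 falls in week ⌈1/7⌉ of the month.
Days 1–7 hold the 1st Monday, 8–14 the 2nd, 15–21 the 3rd, 22–28 the 4th, 29–31 the 5th.
1 is in the range for the 1st.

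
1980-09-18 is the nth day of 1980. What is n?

Days in months before September: 31 + 29 + 31 + 30 + 31 + 30 + 31 + 31 = 244.
Plus 18 days into September → day 262.

262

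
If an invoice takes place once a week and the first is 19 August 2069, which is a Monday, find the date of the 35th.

14 April 2070

The 35th occurrence is 34 intervals after the first: 34 × 7 = 238 days after 19 August 2069.
August has 31 days — 12 days to the end of August leaves 226.
September has 30 days (196 left).
October has 31 days (165 left).
November has 30 days (135 left).
December has 31 days (104 left).
January has 31 days (73 left).
February has 28 days (45 left).
March has 31 days (14 left).
14 days into April → 14 April 2070.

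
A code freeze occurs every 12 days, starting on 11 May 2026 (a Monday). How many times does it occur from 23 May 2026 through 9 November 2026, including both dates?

Occurrences land 12·i days after 11 May 2026 for i = 0, 1, 2, …
23 May 2026 is 12 days after the start; 12 ÷ 12 = 1 remainder 0. First occurrence in the window: #2 on 23 May 2026 (1×12 = 12 days in).
9 November 2026 is 182 days after the start; 182 ÷ 12 = 15 remainder 2. Last occurrence in the window: #16 on 7 November 2026.
Occurrences #2 through #16: 15 in total.

15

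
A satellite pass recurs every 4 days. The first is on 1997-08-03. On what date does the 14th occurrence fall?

The 14th occurrence is 13 intervals after the first: 13 × 4 = 52 days after 1997-08-03.
August has 31 days — 28 days to the end of August leaves 24.
24 days into September → 1997-09-24.

1997-09-24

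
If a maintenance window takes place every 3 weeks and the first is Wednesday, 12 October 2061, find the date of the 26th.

The 26th occurrence is 25 intervals after the first: 25 × 21 = 525 days after 12 October 2061.
October has 31 days — 19 days to the end of October leaves 506.
From end of October to end of 2061 is 61 days (445 left).
2062 has 365 days (80 left).
January has 31 days (49 left).
February has 28 days (21 left).
21 days into March → 21 March 2063.

21 March 2063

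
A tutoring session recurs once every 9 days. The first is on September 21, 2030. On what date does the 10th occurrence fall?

The 10th occurrence is 9 intervals after the first: 9 × 9 = 81 days after September 21, 2030.
September has 30 days — 9 days to the end of September leaves 72.
October has 31 days (41 left).
November has 30 days (11 left).
11 days into December → December 11, 2030.

December 11, 2030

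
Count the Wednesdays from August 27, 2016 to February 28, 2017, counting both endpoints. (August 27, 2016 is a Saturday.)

26

August 27, 2016 is a Saturday; the first Wednesday on or after it is August 31, 2016 (4 days later).
From August 31, 2016 to February 28, 2017: 0 + 30 + 31 + 30 + 31 + 31 + 28 = 181 days (rest of August, September, October, November, December, January, February).
181 ÷ 7 = 25 full weeks with remainder 6, so 25 more Wednesdays after the first → 26.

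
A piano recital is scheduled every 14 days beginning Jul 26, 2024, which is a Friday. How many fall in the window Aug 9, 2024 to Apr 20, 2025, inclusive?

19

Occurrences land 14·i days after Jul 26, 2024 for i = 0, 1, 2, …
Aug 9, 2024 is 14 days after the start; 14 ÷ 14 = 1 remainder 0. First occurrence in the window: #2 on Aug 9, 2024 (1×14 = 14 days in).
Apr 20, 2025 is 268 days after the start; 268 ÷ 14 = 19 remainder 2. Last occurrence in the window: #20 on Apr 18, 2025.
Occurrences #2 through #20: 19 in total.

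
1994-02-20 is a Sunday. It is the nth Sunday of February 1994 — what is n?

3rd

Day 20 falls in week ⌈20/7⌉ of the month.
Days 1–7 hold the 1st Sunday, 8–14 the 2nd, 15–21 the 3rd, 22–28 the 4th, 29–31 the 5th.
20 is in the range for the 3rd.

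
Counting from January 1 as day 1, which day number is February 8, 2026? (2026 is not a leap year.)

Days in months before February: 31 = 31.
Plus 8 days into February → day 39.

39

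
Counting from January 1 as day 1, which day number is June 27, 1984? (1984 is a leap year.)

Days in months before June: 31 + 29 + 31 + 30 + 31 = 152.
Plus 27 days into June → day 179.

179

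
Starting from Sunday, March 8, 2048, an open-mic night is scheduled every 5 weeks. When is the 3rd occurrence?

The 3rd occurrence is 2 intervals after the first: 2 × 35 = 70 days after March 8, 2048.
March has 31 days — 23 days to the end of March leaves 47.
April has 30 days (17 left).
17 days into May → May 17, 2048.

May 17, 2048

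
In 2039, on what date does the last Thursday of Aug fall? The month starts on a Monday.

Aug 2039 begins on a Monday, so the first Thursday is Aug 4 (3 days later).
Aug 2039 has 31 days. Adding weeks: 4, 11, 18, 25 — the last one ≤ 31 is the 25th.

Aug 25, 2039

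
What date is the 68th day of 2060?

8 March 2060

January has 31 days (68 − 31 = 37 remain).
February has 29 days (37 − 29 = 8 remain).
8 into March → March 8.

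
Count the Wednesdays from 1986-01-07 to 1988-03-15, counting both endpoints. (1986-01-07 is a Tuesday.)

1986-01-07 is a Tuesday; the first Wednesday on or after it is 1986-01-08 (1 day later).
From 1986-01-08 to 1988-03-15: 357 + 365 + 75 = 797 days (rest of 1986, 1987, to 1988-03-15 in 1988).
797 ÷ 7 = 113 full weeks with remainder 6, so 113 more Wednesdays after the first → 114.

114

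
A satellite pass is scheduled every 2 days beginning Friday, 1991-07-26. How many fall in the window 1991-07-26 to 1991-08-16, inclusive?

11

Occurrences land 2·i days after 1991-07-26 for i = 0, 1, 2, …
The window opens on the start date, so the first occurrence inside is #1 on 1991-07-26.
1991-08-16 is 21 days after the start; 21 ÷ 2 = 10 remainder 1. Last occurrence in the window: #11 on 1991-08-15.
Occurrences #1 through #11: 11 in total.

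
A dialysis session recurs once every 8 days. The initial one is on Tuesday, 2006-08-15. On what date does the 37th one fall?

2007-05-30

The 37th occurrence is 36 intervals after the first: 36 × 8 = 288 days after 2006-08-15.
August has 31 days — 16 days to the end of August leaves 272.
September has 30 days (242 left).
October has 31 days (211 left).
November has 30 days (181 left).
December has 31 days (150 left).
January has 31 days (119 left).
February has 28 days (91 left).
March has 31 days (60 left).
April has 30 days (30 left).
30 days into May → 2007-05-30.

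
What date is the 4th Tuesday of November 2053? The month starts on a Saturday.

November 25, 2053

November 2053 begins on a Saturday, so the first Tuesday is November 4 (3 days later).
The 4th Tuesday is 3 weeks later: 4 + 21 = 25.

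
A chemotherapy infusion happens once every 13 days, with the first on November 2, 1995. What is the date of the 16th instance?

May 15, 1996

The 16th occurrence is 15 intervals after the first: 15 × 13 = 195 days after November 2, 1995.
November has 30 days — 28 days to the end of November leaves 167.
December has 31 days (136 left).
January has 31 days (105 left).
February has 29 days (76 left).
March has 31 days (45 left).
April has 30 days (15 left).
15 days into May → May 15, 1996.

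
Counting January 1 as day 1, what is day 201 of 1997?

Jul 20, 1997

Jan has 31 days (201 − 31 = 170 remain).
Feb has 28 days (170 − 28 = 142 remain).
Mar has 31 days (142 − 31 = 111 remain).
Apr has 30 days (111 − 30 = 81 remain).
May has 31 days (81 − 31 = 50 remain).
Jun has 30 days (50 − 30 = 20 remain).
20 into Jul → Jul 20.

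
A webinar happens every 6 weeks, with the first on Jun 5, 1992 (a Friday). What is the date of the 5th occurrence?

Nov 20, 1992

The 5th occurrence is 4 intervals after the first: 4 × 42 = 168 days after Jun 5, 1992.
Jun has 30 days — 25 days to the end of Jun leaves 143.
Jul has 31 days (112 left).
Aug has 31 days (81 left).
Sep has 30 days (51 left).
Oct has 31 days (20 left).
20 days into Nov → Nov 20, 1992.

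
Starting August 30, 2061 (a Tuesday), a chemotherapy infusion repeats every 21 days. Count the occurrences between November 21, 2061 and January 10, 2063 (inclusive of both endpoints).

Occurrences land 21·i days after August 30, 2061 for i = 0, 1, 2, …
November 21, 2061 is 83 days after the start; 83 ÷ 21 = 3 remainder 20; since the remainder is 20, round up to i = 4. First occurrence in the window: #5 on November 22, 2061 (4×21 = 84 days in).
January 10, 2063 is 498 days after the start; 498 ÷ 21 = 23 remainder 15. Last occurrence in the window: #24 on December 26, 2062.
Occurrences #5 through #24: 20 in total.

20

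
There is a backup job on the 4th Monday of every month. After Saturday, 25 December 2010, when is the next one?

December 2010 starts on a Wednesday; its first Monday is the 6th, so the 4th Monday is the 27th — 27 December 2010.
27 December 2010 is after 25 December 2010, so that is the next one.

27 December 2010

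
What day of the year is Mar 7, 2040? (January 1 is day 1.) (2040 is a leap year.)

67

Days in months before Mar: 31 + 29 = 60.
Plus 7 days into Mar → day 67.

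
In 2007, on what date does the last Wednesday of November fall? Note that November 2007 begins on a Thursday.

November 2007 begins on a Thursday, so the first Wednesday is November 7 (6 days later).
November 2007 has 30 days. Adding weeks: 7, 14, 21, 28 — the last one ≤ 30 is the 28th.

November 28, 2007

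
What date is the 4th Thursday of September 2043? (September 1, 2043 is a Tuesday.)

2043-09-24

September 2043 begins on a Tuesday, so the first Thursday is September 3 (2 days later).
The 4th Thursday is 3 weeks later: 3 + 21 = 24.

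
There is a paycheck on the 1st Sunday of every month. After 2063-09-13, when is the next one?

September 2063 starts on a Saturday, so its 1st Sunday is 2063-09-02 (1 day in).
That is not after 2063-09-13, so look at October 2063.
October 2063 starts on a Monday, so its 1st Sunday is 2063-10-07 (6 days in).

2063-10-07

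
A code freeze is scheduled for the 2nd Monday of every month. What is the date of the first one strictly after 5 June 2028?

June 2028 starts on a Thursday; its first Monday is the 5th, so the 2nd Monday is the 12th — 12 June 2028.
12 June 2028 is after 5 June 2028, so that is the next one.

12 June 2028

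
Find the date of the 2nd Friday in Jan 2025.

Jan 2025 begins on a Wednesday, so the first Friday is Jan 3 (2 days later).
The 2nd Friday is 1 weeks later: 3 + 7 = 10.

Jan 10, 2025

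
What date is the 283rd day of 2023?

October 10, 2023

January has 31 days (283 − 31 = 252 remain).
February has 28 days (252 − 28 = 224 remain).
March has 31 days (224 − 31 = 193 remain).
April has 30 days (193 − 30 = 163 remain).
May has 31 days (163 − 31 = 132 remain).
June has 30 days (132 − 30 = 102 remain).
July has 31 days (102 − 31 = 71 remain).
August has 31 days (71 − 31 = 40 remain).
September has 30 days (40 − 30 = 10 remain).
10 into October → October 10.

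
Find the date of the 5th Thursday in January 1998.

January 29, 1998

The first Thursday of January 1998 is January 1.
The 5th Thursday is 4 weeks later: 1 + 28 = 29.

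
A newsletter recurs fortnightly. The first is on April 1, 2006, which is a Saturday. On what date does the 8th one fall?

The 8th occurrence is 7 intervals after the first: 7 × 14 = 98 days after April 1, 2006.
April has 30 days — 29 days to the end of April leaves 69.
May has 31 days (38 left).
June has 30 days (8 left).
8 days into July → July 8, 2006.

July 8, 2006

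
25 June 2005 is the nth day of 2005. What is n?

Days in months before June: 31 + 28 + 31 + 30 + 31 = 151.
Plus 25 days into June → day 176.

176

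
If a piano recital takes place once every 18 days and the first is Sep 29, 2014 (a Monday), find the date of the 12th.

Apr 15, 2015

The 12th occurrence is 11 intervals after the first: 11 × 18 = 198 days after Sep 29, 2014.
Sep has 30 days — 1 day to the end of Sep leaves 197.
Oct has 31 days (166 left).
Nov has 30 days (136 left).
Dec has 31 days (105 left).
Jan has 31 days (74 left).
Feb has 28 days (46 left).
Mar has 31 days (15 left).
15 days into Apr → Apr 15, 2015.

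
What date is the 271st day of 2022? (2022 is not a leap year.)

January has 31 days (271 − 31 = 240 remain).
February has 28 days (240 − 28 = 212 remain).
March has 31 days (212 − 31 = 181 remain).
April has 30 days (181 − 30 = 151 remain).
May has 31 days (151 − 31 = 120 remain).
June has 30 days (120 − 30 = 90 remain).
July has 31 days (90 − 31 = 59 remain).
August has 31 days (59 − 31 = 28 remain).
28 into September → September 28.

28 September 2022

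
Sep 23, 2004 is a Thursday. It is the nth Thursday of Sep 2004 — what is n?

Day 23 falls in week ⌈23/7⌉ of the month.
Days 1–7 hold the 1st Thursday, 8–14 the 2nd, 15–21 the 3rd, 22–28 the 4th, 29–31 the 5th.
23 is in the range for the 4th.

4th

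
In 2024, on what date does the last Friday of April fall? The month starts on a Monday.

2024-04-26

April 2024 begins on a Monday, so the first Friday is April 5 (4 days later).
April 2024 has 30 days. Adding weeks: 5, 12, 19, 26 — the last one ≤ 30 is the 26th.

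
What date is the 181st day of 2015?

January has 31 days (181 − 31 = 150 remain).
February has 28 days (150 − 28 = 122 remain).
March has 31 days (122 − 31 = 91 remain).
April has 30 days (91 − 30 = 61 remain).
May has 31 days (61 − 31 = 30 remain).
30 into June → June 30.

30 June 2015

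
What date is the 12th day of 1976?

12 into Jan → Jan 12.

Jan 12, 1976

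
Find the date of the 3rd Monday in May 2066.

The first Monday of May 2066 is May 3.
The 3rd Monday is 2 weeks later: 3 + 14 = 17.

2066-05-17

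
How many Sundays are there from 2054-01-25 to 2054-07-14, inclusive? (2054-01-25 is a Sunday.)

25

2054-01-25 is a Sunday; the first Sunday on or after it is 2054-01-25.
From 2054-01-25 to 2054-07-14: 6 + 28 + 31 + 30 + 31 + 30 + 14 = 170 days (rest of January, February, March, April, May, June, July).
170 ÷ 7 = 24 full weeks with remainder 2, so 24 more Sundays after the first → 25.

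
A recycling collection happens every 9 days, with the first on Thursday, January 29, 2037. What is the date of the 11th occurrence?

The 11th occurrence is 10 intervals after the first: 10 × 9 = 90 days after January 29, 2037.
January has 31 days — 2 days to the end of January leaves 88.
February has 28 days (60 left).
March has 31 days (29 left).
29 days into April → April 29, 2037.

April 29, 2037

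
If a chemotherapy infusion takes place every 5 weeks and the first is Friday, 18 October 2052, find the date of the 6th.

The 6th occurrence is 5 intervals after the first: 5 × 35 = 175 days after 18 October 2052.
October has 31 days — 13 days to the end of October leaves 162.
November has 30 days (132 left).
December has 31 days (101 left).
January has 31 days (70 left).
February has 28 days (42 left).
March has 31 days (11 left).
11 days into April → 11 April 2053.

11 April 2053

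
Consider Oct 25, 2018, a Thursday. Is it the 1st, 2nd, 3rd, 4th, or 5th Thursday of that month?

4th

Day 25 falls in week ⌈25/7⌉ of the month.
Days 1–7 hold the 1st Thursday, 8–14 the 2nd, 15–21 the 3rd, 22–28 the 4th, 29–31 the 5th.
25 is in the range for the 4th.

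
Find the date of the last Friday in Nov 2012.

Nov 2012 begins on a Thursday, so the first Friday is Nov 2 (1 day later).
Nov 2012 has 30 days. Adding weeks: 2, 9, 16, 23, 30 — the last one ≤ 30 is the 30th.

Nov 30, 2012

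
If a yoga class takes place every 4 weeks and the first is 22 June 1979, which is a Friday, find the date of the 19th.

7 November 1980

The 19th occurrence is 18 intervals after the first: 18 × 28 = 504 days after 22 June 1979.
June has 30 days — 8 days to the end of June leaves 496.
From end of June to end of 1979 is 184 days (312 left).
January has 31 days (281 left).
February has 29 days (252 left).
March has 31 days (221 left).
April has 30 days (191 left).
May has 31 days (160 left).
June has 30 days (130 left).
July has 31 days (99 left).
August has 31 days (68 left).
September has 30 days (38 left).
October has 31 days (7 left).
7 days into November → 7 November 1980.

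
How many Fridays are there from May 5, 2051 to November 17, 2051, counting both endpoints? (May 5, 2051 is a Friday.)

May 5, 2051 is a Friday; the first Friday on or after it is May 5, 2051.
From May 5, 2051 to November 17, 2051: 26 + 30 + 31 + 31 + 30 + 31 + 17 = 196 days (rest of May, June, July, August, September, October, November).
196 ÷ 7 = 28 full weeks with remainder 0, so 28 more Fridays after the first → 29.

29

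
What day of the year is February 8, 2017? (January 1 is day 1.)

Days in months before February: 31 = 31.
Plus 8 days into February → day 39.

39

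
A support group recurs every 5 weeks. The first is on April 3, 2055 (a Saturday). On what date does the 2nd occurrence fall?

May 8, 2055

The 2nd occurrence is 1 interval after the first: 1 × 35 = 35 days after April 3, 2055.
April has 30 days — 27 days to the end of April leaves 8.
8 days into May → May 8, 2055.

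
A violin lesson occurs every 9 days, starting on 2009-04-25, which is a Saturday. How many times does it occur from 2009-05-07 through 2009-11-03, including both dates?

20

Occurrences land 9·i days after 2009-04-25 for i = 0, 1, 2, …
2009-05-07 is 12 days after the start; 12 ÷ 9 = 1 remainder 3; since the remainder is 3, round up to i = 2. First occurrence in the window: #3 on 2009-05-13 (2×9 = 18 days in).
2009-11-03 is 192 days after the start; 192 ÷ 9 = 21 remainder 3. Last occurrence in the window: #22 on 2009-10-31.
Occurrences #3 through #22: 20 in total.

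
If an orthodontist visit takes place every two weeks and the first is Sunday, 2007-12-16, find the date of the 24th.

The 24th occurrence is 23 intervals after the first: 23 × 14 = 322 days after 2007-12-16.
December has 31 days — 15 days to the end of December leaves 307.
January has 31 days (276 left).
February has 29 days (247 left).
March has 31 days (216 left).
April has 30 days (186 left).
May has 31 days (155 left).
June has 30 days (125 left).
July has 31 days (94 left).
August has 31 days (63 left).
September has 30 days (33 left).
October has 31 days (2 left).
2 days into November → 2008-11-02.

2008-11-02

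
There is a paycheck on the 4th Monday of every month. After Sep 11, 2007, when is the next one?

Sep 24, 2007

Sep 2007 starts on a Saturday; its first Monday is the 3rd, so the 4th Monday is the 24th — Sep 24, 2007.
Sep 24, 2007 is after Sep 11, 2007, so that is the next one.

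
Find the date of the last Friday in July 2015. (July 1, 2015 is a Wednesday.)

July 2015 begins on a Wednesday, so the first Friday is July 3 (2 days later).
July 2015 has 31 days. Adding weeks: 3, 10, 17, 24, 31 — the last one ≤ 31 is the 31st.

July 31, 2015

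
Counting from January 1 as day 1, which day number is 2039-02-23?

54

Days in months before February: 31 = 31.
Plus 23 days into February → day 54.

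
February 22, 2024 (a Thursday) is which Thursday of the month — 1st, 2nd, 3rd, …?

Day 22 falls in week ⌈22/7⌉ of the month.
Days 1–7 hold the 1st Thursday, 8–14 the 2nd, 15–21 the 3rd, 22–28 the 4th, 29–31 the 5th.
22 is in the range for the 4th.

4th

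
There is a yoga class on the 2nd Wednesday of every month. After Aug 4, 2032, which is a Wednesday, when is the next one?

Aug 11, 2032

Aug 2032 starts on a Sunday; its first Wednesday is the 4th, so the 2nd Wednesday is the 11th — Aug 11, 2032.
Aug 11, 2032 is after Aug 4, 2032, so that is the next one.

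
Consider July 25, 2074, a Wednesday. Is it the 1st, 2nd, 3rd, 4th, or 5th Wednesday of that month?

4th

Day 25 falls in week ⌈25/7⌉ of the month.
Days 1–7 hold the 1st Wednesday, 8–14 the 2nd, 15–21 the 3rd, 22–28 the 4th, 29–31 the 5th.
25 is in the range for the 4th.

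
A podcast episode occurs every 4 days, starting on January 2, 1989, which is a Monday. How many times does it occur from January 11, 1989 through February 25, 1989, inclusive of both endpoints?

11

Occurrences land 4·i days after January 2, 1989 for i = 0, 1, 2, …
January 11, 1989 is 9 days after the start; 9 ÷ 4 = 2 remainder 1; since the remainder is 1, round up to i = 3. First occurrence in the window: #4 on January 14, 1989 (3×4 = 12 days in).
February 25, 1989 is 54 days after the start; 54 ÷ 4 = 13 remainder 2. Last occurrence in the window: #14 on February 23, 1989.
Occurrences #4 through #14: 11 in total.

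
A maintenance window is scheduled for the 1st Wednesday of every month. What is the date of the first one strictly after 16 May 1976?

May 1976 starts on a Saturday, so its 1st Wednesday is 5 May 1976 (4 days in).
That is not after 16 May 1976, so look at June 1976.
June 1976 starts on a Tuesday, so its 1st Wednesday is 2 June 1976 (1 day in).

2 June 1976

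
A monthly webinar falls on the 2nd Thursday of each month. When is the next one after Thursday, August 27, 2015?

September 10, 2015

August 2015 starts on a Saturday; its first Thursday is the 6th, so the 2nd Thursday is the 13th — August 13, 2015.
That is not after August 27, 2015, so look at September 2015.
September 2015 starts on a Tuesday; its first Thursday is the 3rd, so the 2nd Thursday is the 10th — September 10, 2015.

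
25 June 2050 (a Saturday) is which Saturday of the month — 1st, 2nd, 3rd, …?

Day 25 falls in week ⌈25/7⌉ of the month.
Days 1–7 hold the 1st Saturday, 8–14 the 2nd, 15–21 the 3rd, 22–28 the 4th, 29–31 the 5th.
25 is in the range for the 4th.

4th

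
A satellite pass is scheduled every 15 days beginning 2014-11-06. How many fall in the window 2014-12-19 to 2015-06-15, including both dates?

Occurrences land 15·i days after 2014-11-06 for i = 0, 1, 2, …
2014-12-19 is 43 days after the start; 43 ÷ 15 = 2 remainder 13; since the remainder is 13, round up to i = 3. First occurrence in the window: #4 on 2014-12-21 (3×15 = 45 days in).
2015-06-15 is 221 days after the start; 221 ÷ 15 = 14 remainder 11. Last occurrence in the window: #15 on 2015-06-04.
Occurrences #4 through #15: 12 in total.

12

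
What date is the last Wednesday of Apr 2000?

Apr 2000 begins on a Saturday, so the first Wednesday is Apr 5 (4 days later).
Apr 2000 has 30 days. Adding weeks: 5, 12, 19, 26 — the last one ≤ 30 is the 26th.

Apr 26, 2000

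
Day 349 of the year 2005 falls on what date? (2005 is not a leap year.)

December 15, 2005

January has 31 days (349 − 31 = 318 remain).
February has 28 days (318 − 28 = 290 remain).
March has 31 days (290 − 31 = 259 remain).
April has 30 days (259 − 30 = 229 remain).
May has 31 days (229 − 31 = 198 remain).
June has 30 days (198 − 30 = 168 remain).
July has 31 days (168 − 31 = 137 remain).
August has 31 days (137 − 31 = 106 remain).
September has 30 days (106 − 30 = 76 remain).
October has 31 days (76 − 31 = 45 remain).
November has 30 days (45 − 30 = 15 remain).
15 into December → December 15.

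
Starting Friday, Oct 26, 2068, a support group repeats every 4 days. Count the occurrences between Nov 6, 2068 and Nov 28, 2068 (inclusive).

Occurrences land 4·i days after Oct 26, 2068 for i = 0, 1, 2, …
Nov 6, 2068 is 11 days after the start; 11 ÷ 4 = 2 remainder 3; since the remainder is 3, round up to i = 3. First occurrence in the window: #4 on Nov 7, 2068 (3×4 = 12 days in).
Nov 28, 2068 is 33 days after the start; 33 ÷ 4 = 8 remainder 1. Last occurrence in the window: #9 on Nov 27, 2068.
Occurrences #4 through #9: 6 in total.

6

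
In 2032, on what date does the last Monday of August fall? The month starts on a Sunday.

August 2032 begins on a Sunday, so the first Monday is August 2 (1 day later).
August 2032 has 31 days. Adding weeks: 2, 9, 16, 23, 30 — the last one ≤ 31 is the 30th.

August 30, 2032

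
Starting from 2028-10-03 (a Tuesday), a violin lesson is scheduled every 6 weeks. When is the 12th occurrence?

The 12th occurrence is 11 intervals after the first: 11 × 42 = 462 days after 2028-10-03.
October has 31 days — 28 days to the end of October leaves 434.
From end of October to end of 2028 is 61 days (373 left).
2029 has 365 days (8 left).
8 days into January → 2030-01-08.

2030-01-08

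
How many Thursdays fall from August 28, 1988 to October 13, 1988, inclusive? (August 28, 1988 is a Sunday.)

7

August 28, 1988 is a Sunday; the first Thursday on or after it is September 1, 1988 (4 days later).
From September 1, 1988 to October 13, 1988: 29 + 13 = 42 days (rest of September, October).
42 ÷ 7 = 6 full weeks with remainder 0, so 6 more Thursdays after the first → 7.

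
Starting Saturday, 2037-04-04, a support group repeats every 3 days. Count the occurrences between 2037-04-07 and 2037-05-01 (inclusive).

Occurrences land 3·i days after 2037-04-04 for i = 0, 1, 2, …
2037-04-07 is 3 days after the start; 3 ÷ 3 = 1 remainder 0. First occurrence in the window: #2 on 2037-04-07 (1×3 = 3 days in).
2037-05-01 is 27 days after the start; 27 ÷ 3 = 9 remainder 0. Last occurrence in the window: #10 on 2037-05-01.
Occurrences #2 through #10: 9 in total.

9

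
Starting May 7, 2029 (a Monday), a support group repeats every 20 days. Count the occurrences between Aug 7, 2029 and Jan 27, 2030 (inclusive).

9

Occurrences land 20·i days after May 7, 2029 for i = 0, 1, 2, …
Aug 7, 2029 is 92 days after the start; 92 ÷ 20 = 4 remainder 12; since the remainder is 12, round up to i = 5. First occurrence in the window: #6 on Aug 15, 2029 (5×20 = 100 days in).
Jan 27, 2030 is 265 days after the start; 265 ÷ 20 = 13 remainder 5. Last occurrence in the window: #14 on Jan 22, 2030.
Occurrences #6 through #14: 9 in total.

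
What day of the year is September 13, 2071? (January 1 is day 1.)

Days in months before September: 31 + 28 + 31 + 30 + 31 + 30 + 31 + 31 = 243.
Plus 13 days into September → day 256.

256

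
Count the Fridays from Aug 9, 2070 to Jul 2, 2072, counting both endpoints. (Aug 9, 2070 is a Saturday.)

99

Aug 9, 2070 is a Saturday; the first Friday on or after it is Aug 15, 2070 (6 days later).
From Aug 15, 2070 to Jul 2, 2072: 138 + 365 + 184 = 687 days (rest of 2070, 2071, to Jul 2, 2072 in 2072).
687 ÷ 7 = 98 full weeks with remainder 1, so 98 more Fridays after the first → 99.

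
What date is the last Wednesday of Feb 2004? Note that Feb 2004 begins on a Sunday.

Feb 2004 begins on a Sunday, so the first Wednesday is Feb 4 (3 days later).
Feb 2004 has 29 days. Adding weeks: 4, 11, 18, 25 — the last one ≤ 29 is the 25th.

Feb 25, 2004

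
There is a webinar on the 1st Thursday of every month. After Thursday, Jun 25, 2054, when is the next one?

Jun 2054 starts on a Monday, so its 1st Thursday is Jun 4, 2054 (3 days in).
That is not after Jun 25, 2054, so look at Jul 2054.
Jul 2054 starts on a Wednesday, so its 1st Thursday is Jul 2, 2054 (1 day in).

Jul 2, 2054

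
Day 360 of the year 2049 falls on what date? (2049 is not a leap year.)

26 December 2049

January has 31 days (360 − 31 = 329 remain).
February has 28 days (329 − 28 = 301 remain).
March has 31 days (301 − 31 = 270 remain).
April has 30 days (270 − 30 = 240 remain).
May has 31 days (240 − 31 = 209 remain).
June has 30 days (209 − 30 = 179 remain).
July has 31 days (179 − 31 = 148 remain).
August has 31 days (148 − 31 = 117 remain).
September has 30 days (117 − 30 = 87 remain).
October has 31 days (87 − 31 = 56 remain).
November has 30 days (56 − 30 = 26 remain).
26 into December → December 26.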